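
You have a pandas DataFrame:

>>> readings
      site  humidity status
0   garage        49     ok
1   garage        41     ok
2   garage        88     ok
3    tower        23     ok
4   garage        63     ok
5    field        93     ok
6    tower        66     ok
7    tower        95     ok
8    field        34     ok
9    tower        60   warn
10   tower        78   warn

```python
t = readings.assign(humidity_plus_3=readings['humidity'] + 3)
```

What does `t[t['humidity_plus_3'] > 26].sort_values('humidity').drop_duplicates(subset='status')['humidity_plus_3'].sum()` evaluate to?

100

add column humidity_plus_3 = readings['humidity'] + 3:
      site  humidity status  humidity_plus_3
0   garage        49     ok               52
1   garage        41     ok               44
2   garage        88     ok               91
3    tower        23     ok               26
4   garage        63     ok               66
5    field        93     ok               96
6    tower        66     ok               69
7    tower        95     ok               98
8    field        34     ok               37
9    tower        60   warn               63
10   tower        78   warn               81
filter rows where humidity_plus_3 > 26:
      site  humidity status  humidity_plus_3
0   garage        49     ok               52
1   garage        41     ok               44
2   garage        88     ok               91
4   garage        63     ok               66
5    field        93     ok               96
6    tower        66     ok               69
7    tower        95     ok               98
8    field        34     ok               37
9    tower        60   warn               63
10   tower        78   warn               81
sort by humidity:
      site  humidity status  humidity_plus_3
8    field        34     ok               37
1   garage        41     ok               44
0   garage        49     ok               52
9    tower        60   warn               63
4   garage        63     ok               66
6    tower        66     ok               69
10   tower        78   warn               81
2   garage        88     ok               91
5    field        93     ok               96
7    tower        95     ok               98
drop duplicate status (keep=first):
    site  humidity status  humidity_plus_3
8  field        34     ok               37
9  tower        60   warn               63
So sum() = 100.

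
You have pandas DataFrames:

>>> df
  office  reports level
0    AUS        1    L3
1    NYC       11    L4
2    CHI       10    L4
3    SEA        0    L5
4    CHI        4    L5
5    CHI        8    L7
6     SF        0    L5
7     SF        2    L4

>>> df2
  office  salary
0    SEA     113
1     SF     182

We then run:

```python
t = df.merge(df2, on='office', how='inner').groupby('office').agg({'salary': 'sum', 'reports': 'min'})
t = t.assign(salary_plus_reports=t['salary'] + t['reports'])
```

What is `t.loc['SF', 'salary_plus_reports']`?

364

merge on 'office' (how='inner') → 3 rows:
  office  reports level  salary
0    SEA        0    L5     113
1     SF        0    L5     182
2     SF        2    L4     182
group by office: sum(salary), min(reports):
        salary  reports
office                 
SEA        113        0
SF         364        0
add column salary_plus_reports = t['salary'] + t['reports']:
        salary  reports  salary_plus_reports
office                                      
SEA        113        0                  113
SF         364        0                  364
So loc['SF', 'salary_plus_reports'] = 364.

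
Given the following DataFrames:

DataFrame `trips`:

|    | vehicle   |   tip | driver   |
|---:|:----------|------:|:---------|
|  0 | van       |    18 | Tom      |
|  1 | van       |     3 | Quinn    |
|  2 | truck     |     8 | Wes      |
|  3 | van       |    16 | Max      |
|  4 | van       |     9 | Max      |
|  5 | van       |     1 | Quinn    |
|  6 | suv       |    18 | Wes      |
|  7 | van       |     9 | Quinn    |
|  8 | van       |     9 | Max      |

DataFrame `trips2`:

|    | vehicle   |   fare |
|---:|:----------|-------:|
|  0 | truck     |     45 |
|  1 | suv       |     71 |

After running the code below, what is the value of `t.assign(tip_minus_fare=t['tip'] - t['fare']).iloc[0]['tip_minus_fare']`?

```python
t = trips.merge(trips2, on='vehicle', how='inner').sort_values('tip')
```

-37

merge on 'vehicle' (how='inner') → 2 rows:
  vehicle  tip driver  fare
0   truck    8    Wes    45
1     suv   18    Wes    71
sort by tip:
  vehicle  tip driver  fare
0   truck    8    Wes    45
1     suv   18    Wes    71
add column tip_minus_fare = t['tip'] - t['fare']:
  vehicle  tip driver  fare  tip_minus_fare
0   truck    8    Wes    45             -37
1     suv   18    Wes    71             -53
Finally, value at position 0, column 'tip_minus_fare' = -37.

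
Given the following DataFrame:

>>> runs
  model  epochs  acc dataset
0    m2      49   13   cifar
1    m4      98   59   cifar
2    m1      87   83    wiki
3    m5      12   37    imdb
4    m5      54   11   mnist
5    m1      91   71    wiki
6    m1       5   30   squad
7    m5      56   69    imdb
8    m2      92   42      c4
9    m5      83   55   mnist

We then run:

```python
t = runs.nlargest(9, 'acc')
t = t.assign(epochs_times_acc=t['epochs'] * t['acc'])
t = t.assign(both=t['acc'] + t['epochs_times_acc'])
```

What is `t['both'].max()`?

7304

take 9 rows with largest acc:
  model  epochs  acc dataset
2    m1      87   83    wiki
5    m1      91   71    wiki
7    m5      56   69    imdb
1    m4      98   59   cifar
9    m5      83   55   mnist
8    m2      92   42      c4
3    m5      12   37    imdb
6    m1       5   30   squad
0    m2      49   13   cifar
add column epochs_times_acc = t['epochs'] * t['acc']:
  model  epochs  acc dataset  epochs_times_acc
2    m1      87   83    wiki              7221
5    m1      91   71    wiki              6461
7    m5      56   69    imdb              3864
1    m4      98   59   cifar              5782
9    m5      83   55   mnist              4565
8    m2      92   42      c4              3864
3    m5      12   37    imdb               444
6    m1       5   30   squad               150
0    m2      49   13   cifar               637
add column both = t['acc'] + t['epochs_times_acc']:
  model  epochs  acc dataset  epochs_times_acc  both
2    m1      87   83    wiki              7221  7304
5    m1      91   71    wiki              6461  6532
7    m5      56   69    imdb              3864  3933
1    m4      98   59   cifar              5782  5841
9    m5      83   55   mnist              4565  4620
8    m2      92   42      c4              3864  3906
3    m5      12   37    imdb               444   481
6    m1       5   30   squad               150   180
0    m2      49   13   cifar               637   650
Hence 7304.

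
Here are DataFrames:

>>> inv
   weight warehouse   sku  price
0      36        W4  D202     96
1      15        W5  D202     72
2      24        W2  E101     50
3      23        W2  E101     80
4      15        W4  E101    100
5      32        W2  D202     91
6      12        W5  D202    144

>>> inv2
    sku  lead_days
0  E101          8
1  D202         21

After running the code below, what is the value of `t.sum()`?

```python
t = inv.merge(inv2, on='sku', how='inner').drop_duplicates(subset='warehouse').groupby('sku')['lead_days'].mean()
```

29.0

merge on 'sku' (how='inner') → 7 rows:
   weight warehouse   sku  price  lead_days
0      36        W4  D202     96         21
1      15        W5  D202     72         21
2      24        W2  E101     50          8
3      23        W2  E101     80          8
4      15        W4  E101    100          8
5      32        W2  D202     91         21
6      12        W5  D202    144         21
drop duplicate warehouse (keep=first):
   weight warehouse   sku  price  lead_days
0      36        W4  D202     96         21
1      15        W5  D202     72         21
2      24        W2  E101     50          8
group by sku, mean of lead_days:
sku
D202    21.0
E101     8.0
Name: lead_days, dtype: float64
So sum() = 29.0.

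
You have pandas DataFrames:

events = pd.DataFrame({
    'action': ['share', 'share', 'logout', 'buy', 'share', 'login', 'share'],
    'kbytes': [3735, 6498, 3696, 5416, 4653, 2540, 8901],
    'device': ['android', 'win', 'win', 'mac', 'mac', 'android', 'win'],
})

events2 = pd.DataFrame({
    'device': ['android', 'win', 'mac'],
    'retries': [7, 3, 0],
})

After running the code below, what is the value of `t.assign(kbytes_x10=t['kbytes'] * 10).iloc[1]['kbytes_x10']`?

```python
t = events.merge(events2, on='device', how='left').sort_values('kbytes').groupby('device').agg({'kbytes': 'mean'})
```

50345.0

merge on 'device' (how='left') → 7 rows:
   action  kbytes   device  retries
0   share    3735  android        7
1   share    6498      win        3
2  logout    3696      win        3
3     buy    5416      mac        0
4   share    4653      mac        0
5   login    2540  android        7
6   share    8901      win        3
sort by kbytes:
   action  kbytes   device  retries
5   login    2540  android        7
2  logout    3696      win        3
0   share    3735  android        7
4   share    4653      mac        0
3     buy    5416      mac        0
1   share    6498      win        3
6   share    8901      win        3
group by device, mean of kbytes:
         kbytes
device         
android  3137.5
mac      5034.5
win      6365.0
add column kbytes_x10 = t['kbytes'] * 10:
         kbytes  kbytes_x10
device                     
android  3137.5     31375.0
mac      5034.5     50345.0
win      6365.0     63650.0
Hence 50345.0.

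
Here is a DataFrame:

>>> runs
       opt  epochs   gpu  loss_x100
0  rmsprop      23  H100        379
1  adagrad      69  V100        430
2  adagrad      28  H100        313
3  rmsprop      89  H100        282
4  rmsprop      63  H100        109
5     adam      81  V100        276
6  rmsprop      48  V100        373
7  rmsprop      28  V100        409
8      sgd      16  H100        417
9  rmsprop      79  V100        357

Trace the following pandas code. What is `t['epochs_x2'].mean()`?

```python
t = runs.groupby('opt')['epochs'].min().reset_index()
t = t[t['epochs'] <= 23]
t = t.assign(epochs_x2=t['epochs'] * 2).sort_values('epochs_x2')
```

group by opt, min of epochs:
opt
adagrad    28
adam       81
rmsprop    23
sgd        16
Name: epochs, dtype: int64
reset_index():
       opt  epochs
0  adagrad      28
1     adam      81
2  rmsprop      23
3      sgd      16
filter rows where epochs <= 23:
       opt  epochs
2  rmsprop      23
3      sgd      16
add column epochs_x2 = t['epochs'] * 2:
       opt  epochs  epochs_x2
2  rmsprop      23         46
3      sgd      16         32
sort by epochs_x2:
       opt  epochs  epochs_x2
3      sgd      16         32
2  rmsprop      23         46

39.0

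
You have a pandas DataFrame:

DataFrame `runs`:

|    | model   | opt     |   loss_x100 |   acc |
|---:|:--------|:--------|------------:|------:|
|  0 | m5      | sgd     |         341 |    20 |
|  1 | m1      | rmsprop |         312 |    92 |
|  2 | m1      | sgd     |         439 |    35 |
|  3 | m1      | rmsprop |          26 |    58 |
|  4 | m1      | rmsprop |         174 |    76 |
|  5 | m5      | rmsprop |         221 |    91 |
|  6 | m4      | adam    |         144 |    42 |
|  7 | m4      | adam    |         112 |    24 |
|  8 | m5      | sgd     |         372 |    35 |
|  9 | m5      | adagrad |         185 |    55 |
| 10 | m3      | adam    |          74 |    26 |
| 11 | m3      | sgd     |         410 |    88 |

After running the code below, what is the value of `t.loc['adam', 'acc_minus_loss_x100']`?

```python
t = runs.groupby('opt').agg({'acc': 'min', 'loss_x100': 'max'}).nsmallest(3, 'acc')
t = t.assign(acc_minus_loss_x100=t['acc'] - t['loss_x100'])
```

-120

group by opt: min(acc), max(loss_x100):
         acc  loss_x100
opt                    
adagrad   55        185
adam      24        144
rmsprop   58        312
sgd       20        439
take 3 rows with smallest acc:
         acc  loss_x100
opt                    
sgd       20        439
adam      24        144
adagrad   55        185
add column acc_minus_loss_x100 = t['acc'] - t['loss_x100']:
         acc  loss_x100  acc_minus_loss_x100
opt                                         
sgd       20        439                 -419
adam      24        144                 -120
adagrad   55        185                 -130
Reading off the value at row 'adam', column 'acc_minus_loss_x100', we get -120.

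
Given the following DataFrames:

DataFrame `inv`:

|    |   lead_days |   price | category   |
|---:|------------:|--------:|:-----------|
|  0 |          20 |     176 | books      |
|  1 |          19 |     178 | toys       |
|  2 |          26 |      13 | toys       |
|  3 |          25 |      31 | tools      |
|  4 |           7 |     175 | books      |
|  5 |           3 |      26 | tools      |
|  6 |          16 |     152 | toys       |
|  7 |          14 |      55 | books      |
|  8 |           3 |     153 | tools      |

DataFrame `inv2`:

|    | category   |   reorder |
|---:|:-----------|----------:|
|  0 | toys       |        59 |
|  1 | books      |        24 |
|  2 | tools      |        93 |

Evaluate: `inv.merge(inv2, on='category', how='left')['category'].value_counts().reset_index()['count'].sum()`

merge on 'category' (how='left') → 9 rows:
   lead_days  price category  reorder
0         20    176    books       24
1         19    178     toys       59
2         26     13     toys       59
3         25     31    tools       93
4          7    175    books       24
5          3     26    tools       93
6         16    152     toys       59
7         14     55    books       24
8          3    153    tools       93
value_counts of category:
category
books    3
toys     3
tools    3
Name: count, dtype: int64
reset_index():
  category  count
0    books      3
1     toys      3
2    tools      3
So sum() = 9.

9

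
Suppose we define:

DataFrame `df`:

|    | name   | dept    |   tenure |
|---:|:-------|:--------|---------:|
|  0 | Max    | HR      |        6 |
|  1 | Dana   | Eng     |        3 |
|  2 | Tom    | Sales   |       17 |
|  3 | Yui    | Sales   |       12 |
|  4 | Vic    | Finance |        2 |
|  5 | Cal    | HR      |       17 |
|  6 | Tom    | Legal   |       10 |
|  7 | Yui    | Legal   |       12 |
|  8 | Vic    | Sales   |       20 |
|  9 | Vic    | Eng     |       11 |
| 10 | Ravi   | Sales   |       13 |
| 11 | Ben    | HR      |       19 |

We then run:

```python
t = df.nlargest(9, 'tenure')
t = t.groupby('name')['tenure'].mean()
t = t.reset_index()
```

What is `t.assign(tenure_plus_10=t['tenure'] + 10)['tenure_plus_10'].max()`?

29.0

take 9 rows with largest tenure:
    name   dept  tenure
8    Vic  Sales      20
11   Ben     HR      19
2    Tom  Sales      17
5    Cal     HR      17
10  Ravi  Sales      13
3    Yui  Sales      12
7    Yui  Legal      12
9    Vic    Eng      11
6    Tom  Legal      10
group by name, mean of tenure:
name
Ben     19.0
Cal     17.0
Ravi    13.0
Tom     13.5
Vic     15.5
Yui     12.0
Name: tenure, dtype: float64
reset_index():
   name  tenure
0   Ben    19.0
1   Cal    17.0
2  Ravi    13.0
3   Tom    13.5
4   Vic    15.5
5   Yui    12.0
add column tenure_plus_10 = t['tenure'] + 10:
   name  tenure  tenure_plus_10
0   Ben    19.0            29.0
1   Cal    17.0            27.0
2  Ravi    13.0            23.0
3   Tom    13.5            23.5
4   Vic    15.5            25.5
5   Yui    12.0            22.0
Hence 29.0.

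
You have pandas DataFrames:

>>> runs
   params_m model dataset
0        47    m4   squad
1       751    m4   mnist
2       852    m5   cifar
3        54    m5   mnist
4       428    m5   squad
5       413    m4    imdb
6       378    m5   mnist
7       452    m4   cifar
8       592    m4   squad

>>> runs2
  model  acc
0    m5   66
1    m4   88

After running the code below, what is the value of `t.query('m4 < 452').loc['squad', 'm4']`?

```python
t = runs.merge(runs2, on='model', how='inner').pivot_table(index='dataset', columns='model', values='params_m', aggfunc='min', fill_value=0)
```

merge on 'model' (how='inner') → 9 rows:
   params_m model dataset  acc
0        47    m4   squad   88
1       751    m4   mnist   88
2       852    m5   cifar   66
3        54    m5   mnist   66
4       428    m5   squad   66
5       413    m4    imdb   88
6       378    m5   mnist   66
7       452    m4   cifar   88
8       592    m4   squad   88
pivot: rows=dataset, cols=model, min(params_m):
model     m4   m5
dataset          
cifar    452  852
imdb     413    0
mnist    751   54
squad     47  428
filter rows where m4 < 452:
model     m4   m5
dataset          
imdb     413    0
squad     47  428
Then the value at row 'squad', column 'm4': 47

47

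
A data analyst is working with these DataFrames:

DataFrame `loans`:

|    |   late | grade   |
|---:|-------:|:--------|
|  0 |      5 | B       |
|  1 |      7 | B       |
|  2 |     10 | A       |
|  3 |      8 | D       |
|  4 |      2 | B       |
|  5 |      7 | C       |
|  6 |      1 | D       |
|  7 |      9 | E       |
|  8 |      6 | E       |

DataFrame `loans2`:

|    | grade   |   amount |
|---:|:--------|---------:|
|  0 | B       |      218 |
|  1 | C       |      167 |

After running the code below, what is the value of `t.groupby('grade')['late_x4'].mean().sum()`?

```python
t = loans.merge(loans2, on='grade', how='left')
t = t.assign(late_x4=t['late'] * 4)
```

134.666666667

merge on 'grade' (how='left') → 9 rows:
   late grade  amount
0     5     B   218.0
1     7     B   218.0
2    10     A     NaN
3     8     D     NaN
4     2     B   218.0
5     7     C   167.0
6     1     D     NaN
7     9     E     NaN
8     6     E     NaN
add column late_x4 = t['late'] * 4:
   late grade  amount  late_x4
0     5     B   218.0       20
1     7     B   218.0       28
2    10     A     NaN       40
3     8     D     NaN       32
4     2     B   218.0        8
5     7     C   167.0       28
6     1     D     NaN        4
7     9     E     NaN       36
8     6     E     NaN       24
group by grade, mean of late_x4:
grade
A    40.000000
B    18.666667
C    28.000000
D    18.000000
E    30.000000
Name: late_x4, dtype: float64
Taking the sum of the resulting series gives 134.666666667.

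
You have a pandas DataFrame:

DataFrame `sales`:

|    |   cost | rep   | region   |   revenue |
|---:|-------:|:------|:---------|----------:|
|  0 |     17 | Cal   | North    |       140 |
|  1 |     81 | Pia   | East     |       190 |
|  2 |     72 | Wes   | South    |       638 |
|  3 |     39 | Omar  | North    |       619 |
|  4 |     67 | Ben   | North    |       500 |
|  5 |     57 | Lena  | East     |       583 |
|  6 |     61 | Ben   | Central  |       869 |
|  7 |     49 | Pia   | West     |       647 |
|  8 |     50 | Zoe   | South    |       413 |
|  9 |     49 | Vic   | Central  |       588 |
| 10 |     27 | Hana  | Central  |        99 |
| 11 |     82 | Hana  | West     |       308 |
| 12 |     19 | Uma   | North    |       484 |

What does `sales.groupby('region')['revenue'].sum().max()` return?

group by region, sum of revenue:
region
Central    1556
East        773
North      1743
South      1051
West        955
Name: revenue, dtype: int64

1743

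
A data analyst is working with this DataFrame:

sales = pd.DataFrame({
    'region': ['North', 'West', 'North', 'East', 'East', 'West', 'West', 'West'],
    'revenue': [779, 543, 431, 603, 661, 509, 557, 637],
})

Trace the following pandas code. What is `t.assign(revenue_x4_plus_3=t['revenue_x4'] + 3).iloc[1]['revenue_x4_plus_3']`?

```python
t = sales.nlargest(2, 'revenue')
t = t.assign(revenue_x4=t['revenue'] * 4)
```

take 2 rows with largest revenue:
  region  revenue
0  North      779
4   East      661
add column revenue_x4 = t['revenue'] * 4:
  region  revenue  revenue_x4
0  North      779        3116
4   East      661        2644
add column revenue_x4_plus_3 = t['revenue_x4'] + 3:
  region  revenue  revenue_x4  revenue_x4_plus_3
0  North      779        3116               3119
4   East      661        2644               2647
value at position 1, column 'revenue_x4_plus_3' → 2647

2647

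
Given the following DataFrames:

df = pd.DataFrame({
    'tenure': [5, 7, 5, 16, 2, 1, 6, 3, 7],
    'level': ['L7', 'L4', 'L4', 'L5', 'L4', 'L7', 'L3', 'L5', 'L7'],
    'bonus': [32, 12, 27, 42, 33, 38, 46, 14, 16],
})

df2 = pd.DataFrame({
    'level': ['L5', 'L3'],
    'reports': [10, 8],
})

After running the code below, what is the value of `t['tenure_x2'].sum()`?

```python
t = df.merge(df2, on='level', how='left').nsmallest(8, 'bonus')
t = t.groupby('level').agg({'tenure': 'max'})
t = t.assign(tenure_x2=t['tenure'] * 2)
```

60

merge on 'level' (how='left') → 9 rows:
   tenure level  bonus  reports
0       5    L7     32      NaN
1       7    L4     12      NaN
2       5    L4     27      NaN
3      16    L5     42     10.0
4       2    L4     33      NaN
5       1    L7     38      NaN
6       6    L3     46      8.0
7       3    L5     14     10.0
8       7    L7     16      NaN
take 8 rows with smallest bonus:
   tenure level  bonus  reports
1       7    L4     12      NaN
7       3    L5     14     10.0
8       7    L7     16      NaN
2       5    L4     27      NaN
0       5    L7     32      NaN
4       2    L4     33      NaN
5       1    L7     38      NaN
3      16    L5     42     10.0
group by level, max of tenure:
       tenure
level        
L4          7
L5         16
L7          7
add column tenure_x2 = t['tenure'] * 2:
       tenure  tenure_x2
level                   
L4          7         14
L5         16         32
L7          7         14
Finally, sum of column 'tenure_x2' = 60.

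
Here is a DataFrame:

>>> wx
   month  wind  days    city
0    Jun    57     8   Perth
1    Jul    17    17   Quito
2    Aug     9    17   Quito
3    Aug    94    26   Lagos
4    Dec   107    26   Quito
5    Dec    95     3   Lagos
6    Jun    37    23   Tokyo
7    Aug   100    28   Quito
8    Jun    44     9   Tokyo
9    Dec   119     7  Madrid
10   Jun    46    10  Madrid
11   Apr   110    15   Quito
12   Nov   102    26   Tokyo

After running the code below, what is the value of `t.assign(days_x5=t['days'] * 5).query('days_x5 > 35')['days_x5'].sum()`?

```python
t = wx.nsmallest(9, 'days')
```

495

take 9 rows with smallest days:
   month  wind  days    city
5    Dec    95     3   Lagos
9    Dec   119     7  Madrid
0    Jun    57     8   Perth
8    Jun    44     9   Tokyo
10   Jun    46    10  Madrid
11   Apr   110    15   Quito
1    Jul    17    17   Quito
2    Aug     9    17   Quito
6    Jun    37    23   Tokyo
add column days_x5 = t['days'] * 5:
   month  wind  days    city  days_x5
5    Dec    95     3   Lagos       15
9    Dec   119     7  Madrid       35
0    Jun    57     8   Perth       40
8    Jun    44     9   Tokyo       45
10   Jun    46    10  Madrid       50
11   Apr   110    15   Quito       75
1    Jul    17    17   Quito       85
2    Aug     9    17   Quito       85
6    Jun    37    23   Tokyo      115
filter rows where days_x5 > 35:
   month  wind  days    city  days_x5
0    Jun    57     8   Perth       40
8    Jun    44     9   Tokyo       45
10   Jun    46    10  Madrid       50
11   Apr   110    15   Quito       75
1    Jul    17    17   Quito       85
2    Aug     9    17   Quito       85
6    Jun    37    23   Tokyo      115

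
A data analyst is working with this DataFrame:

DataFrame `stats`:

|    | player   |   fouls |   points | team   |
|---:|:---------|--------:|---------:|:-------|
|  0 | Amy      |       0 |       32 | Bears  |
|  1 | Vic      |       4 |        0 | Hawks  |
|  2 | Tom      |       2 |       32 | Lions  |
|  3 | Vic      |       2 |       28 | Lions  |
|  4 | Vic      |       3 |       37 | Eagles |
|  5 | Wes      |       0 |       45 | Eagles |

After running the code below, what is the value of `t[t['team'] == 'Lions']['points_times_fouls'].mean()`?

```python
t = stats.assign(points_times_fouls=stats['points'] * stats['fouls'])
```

add column points_times_fouls = stats['points'] * stats['fouls']:
  player  fouls  points    team  points_times_fouls
0    Amy      0      32   Bears                   0
1    Vic      4       0   Hawks                   0
2    Tom      2      32   Lions                  64
3    Vic      2      28   Lions                  56
4    Vic      3      37  Eagles                 111
5    Wes      0      45  Eagles                   0
filter rows where team == 'Lions':
  player  fouls  points   team  points_times_fouls
2    Tom      2      32  Lions                  64
3    Vic      2      28  Lions                  56

60.0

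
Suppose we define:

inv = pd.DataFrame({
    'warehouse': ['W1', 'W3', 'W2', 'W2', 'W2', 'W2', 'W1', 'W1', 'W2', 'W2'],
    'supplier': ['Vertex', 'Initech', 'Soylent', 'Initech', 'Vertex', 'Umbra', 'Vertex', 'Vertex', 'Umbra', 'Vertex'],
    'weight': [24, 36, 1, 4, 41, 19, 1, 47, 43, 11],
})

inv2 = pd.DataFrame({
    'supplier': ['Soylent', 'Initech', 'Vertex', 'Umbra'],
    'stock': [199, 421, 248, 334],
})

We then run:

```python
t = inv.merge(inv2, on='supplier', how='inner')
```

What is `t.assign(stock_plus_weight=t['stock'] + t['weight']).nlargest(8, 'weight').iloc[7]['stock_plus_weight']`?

425

merge on 'supplier' (how='inner') → 10 rows:
  warehouse supplier  weight  stock
0        W1   Vertex      24    248
1        W3  Initech      36    421
2        W2  Soylent       1    199
3        W2  Initech       4    421
4        W2   Vertex      41    248
5        W2    Umbra      19    334
6        W1   Vertex       1    248
7        W1   Vertex      47    248
8        W2    Umbra      43    334
9        W2   Vertex      11    248
add column stock_plus_weight = t['stock'] + t['weight']:
  warehouse supplier  weight  stock  stock_plus_weight
0        W1   Vertex      24    248                272
1        W3  Initech      36    421                457
2        W2  Soylent       1    199                200
3        W2  Initech       4    421                425
4        W2   Vertex      41    248                289
5        W2    Umbra      19    334                353
6        W1   Vertex       1    248                249
7        W1   Vertex      47    248                295
8        W2    Umbra      43    334                377
9        W2   Vertex      11    248                259
take 8 rows with largest weight:
  warehouse supplier  weight  stock  stock_plus_weight
7        W1   Vertex      47    248                295
8        W2    Umbra      43    334                377
4        W2   Vertex      41    248                289
1        W3  Initech      36    421                457
0        W1   Vertex      24    248                272
5        W2    Umbra      19    334                353
9        W2   Vertex      11    248                259
3        W2  Initech       4    421                425
Reading off the value at position 7, column 'stock_plus_weight', we get 425.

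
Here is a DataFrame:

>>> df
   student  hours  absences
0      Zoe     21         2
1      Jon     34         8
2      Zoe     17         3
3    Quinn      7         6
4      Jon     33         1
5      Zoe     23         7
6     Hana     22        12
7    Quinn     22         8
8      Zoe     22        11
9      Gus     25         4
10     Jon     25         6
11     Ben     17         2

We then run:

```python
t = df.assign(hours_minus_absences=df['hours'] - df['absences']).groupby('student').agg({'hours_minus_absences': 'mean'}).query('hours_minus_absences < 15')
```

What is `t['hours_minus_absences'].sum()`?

17.5

add column hours_minus_absences = df['hours'] - df['absences']:
   student  hours  absences  hours_minus_absences
0      Zoe     21         2                    19
1      Jon     34         8                    26
2      Zoe     17         3                    14
3    Quinn      7         6                     1
4      Jon     33         1                    32
5      Zoe     23         7                    16
6     Hana     22        12                    10
7    Quinn     22         8                    14
8      Zoe     22        11                    11
9      Gus     25         4                    21
10     Jon     25         6                    19
11     Ben     17         2                    15
group by student, mean of hours_minus_absences:
         hours_minus_absences
student                      
Ben                 15.000000
Gus                 21.000000
Hana                10.000000
Jon                 25.666667
Quinn                7.500000
Zoe                 15.000000
filter rows where hours_minus_absences < 15:
         hours_minus_absences
student                      
Hana                     10.0
Quinn                     7.5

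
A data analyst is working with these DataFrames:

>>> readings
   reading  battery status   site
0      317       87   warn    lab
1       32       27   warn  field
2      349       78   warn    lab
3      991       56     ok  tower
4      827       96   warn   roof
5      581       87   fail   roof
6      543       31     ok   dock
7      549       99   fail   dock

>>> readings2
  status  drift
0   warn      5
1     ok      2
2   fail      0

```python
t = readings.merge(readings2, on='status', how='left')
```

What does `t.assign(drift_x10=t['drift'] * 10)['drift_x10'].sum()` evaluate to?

240

merge on 'status' (how='left') → 8 rows:
   reading  battery status   site  drift
0      317       87   warn    lab      5
1       32       27   warn  field      5
2      349       78   warn    lab      5
3      991       56     ok  tower      2
4      827       96   warn   roof      5
5      581       87   fail   roof      0
6      543       31     ok   dock      2
7      549       99   fail   dock      0
add column drift_x10 = t['drift'] * 10:
   reading  battery status   site  drift  drift_x10
0      317       87   warn    lab      5         50
1       32       27   warn  field      5         50
2      349       78   warn    lab      5         50
3      991       56     ok  tower      2         20
4      827       96   warn   roof      5         50
5      581       87   fail   roof      0          0
6      543       31     ok   dock      2         20
7      549       99   fail   dock      0          0
So sum() = 240.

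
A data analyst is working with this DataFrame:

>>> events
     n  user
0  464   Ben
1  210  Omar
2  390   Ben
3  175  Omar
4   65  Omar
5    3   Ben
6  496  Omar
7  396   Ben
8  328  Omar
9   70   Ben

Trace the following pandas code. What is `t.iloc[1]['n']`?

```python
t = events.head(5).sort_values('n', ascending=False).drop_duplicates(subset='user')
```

210

take first 5 rows:
     n  user
0  464   Ben
1  210  Omar
2  390   Ben
3  175  Omar
4   65  Omar
sort by n descending:
     n  user
0  464   Ben
2  390   Ben
1  210  Omar
3  175  Omar
4   65  Omar
drop duplicate user (keep=first):
     n  user
0  464   Ben
1  210  Omar
So iloc[1]['n'] = 210.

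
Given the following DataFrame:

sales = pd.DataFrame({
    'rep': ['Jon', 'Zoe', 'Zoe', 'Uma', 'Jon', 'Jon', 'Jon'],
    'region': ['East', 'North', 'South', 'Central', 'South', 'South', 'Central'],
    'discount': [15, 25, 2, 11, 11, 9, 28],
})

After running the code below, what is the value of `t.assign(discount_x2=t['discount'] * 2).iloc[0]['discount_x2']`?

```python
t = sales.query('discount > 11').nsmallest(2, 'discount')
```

30

filter rows where discount > 11:
   rep   region  discount
0  Jon     East        15
1  Zoe    North        25
6  Jon  Central        28
take 2 rows with smallest discount:
   rep region  discount
0  Jon   East        15
1  Zoe  North        25
add column discount_x2 = t['discount'] * 2:
   rep region  discount  discount_x2
0  Jon   East        15           30
1  Zoe  North        25           50
So iloc[0]['discount_x2'] = 30.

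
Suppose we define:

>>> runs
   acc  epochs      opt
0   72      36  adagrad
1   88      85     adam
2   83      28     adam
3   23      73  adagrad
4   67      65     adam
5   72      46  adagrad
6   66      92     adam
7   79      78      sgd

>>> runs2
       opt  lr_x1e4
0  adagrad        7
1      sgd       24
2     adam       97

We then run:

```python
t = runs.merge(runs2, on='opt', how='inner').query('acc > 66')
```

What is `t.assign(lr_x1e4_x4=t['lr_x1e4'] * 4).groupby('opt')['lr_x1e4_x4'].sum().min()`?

56

merge on 'opt' (how='inner') → 8 rows:
   acc  epochs      opt  lr_x1e4
0   72      36  adagrad        7
1   88      85     adam       97
2   83      28     adam       97
3   23      73  adagrad        7
4   67      65     adam       97
5   72      46  adagrad        7
6   66      92     adam       97
7   79      78      sgd       24
filter rows where acc > 66:
   acc  epochs      opt  lr_x1e4
0   72      36  adagrad        7
1   88      85     adam       97
2   83      28     adam       97
4   67      65     adam       97
5   72      46  adagrad        7
7   79      78      sgd       24
add column lr_x1e4_x4 = t['lr_x1e4'] * 4:
   acc  epochs      opt  lr_x1e4  lr_x1e4_x4
0   72      36  adagrad        7          28
1   88      85     adam       97         388
2   83      28     adam       97         388
4   67      65     adam       97         388
5   72      46  adagrad        7          28
7   79      78      sgd       24          96
group by opt, sum of lr_x1e4_x4:
opt
adagrad      56
adam       1164
sgd          96
Name: lr_x1e4_x4, dtype: int64
Reading off the min of the resulting series, we get 56.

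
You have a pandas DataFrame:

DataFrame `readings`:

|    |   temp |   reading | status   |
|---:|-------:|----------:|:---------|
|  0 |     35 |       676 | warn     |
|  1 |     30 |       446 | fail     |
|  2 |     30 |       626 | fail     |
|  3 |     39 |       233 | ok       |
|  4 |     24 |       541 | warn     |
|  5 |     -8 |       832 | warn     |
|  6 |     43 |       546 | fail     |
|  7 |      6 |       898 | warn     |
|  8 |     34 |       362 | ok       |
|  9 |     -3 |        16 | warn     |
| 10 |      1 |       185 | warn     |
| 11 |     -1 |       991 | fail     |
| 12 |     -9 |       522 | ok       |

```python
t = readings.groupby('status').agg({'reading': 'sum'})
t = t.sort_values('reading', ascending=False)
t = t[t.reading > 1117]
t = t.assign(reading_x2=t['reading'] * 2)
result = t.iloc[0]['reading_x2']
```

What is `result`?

group by status, sum of reading:
        reading
status         
fail       2609
ok         1117
warn       3148
sort by reading descending:
        reading
status         
warn       3148
fail       2609
ok         1117
filter rows where reading > 1117:
        reading
status         
warn       3148
fail       2609
add column reading_x2 = t['reading'] * 2:
        reading  reading_x2
status                     
warn       3148        6296
fail       2609        5218

6296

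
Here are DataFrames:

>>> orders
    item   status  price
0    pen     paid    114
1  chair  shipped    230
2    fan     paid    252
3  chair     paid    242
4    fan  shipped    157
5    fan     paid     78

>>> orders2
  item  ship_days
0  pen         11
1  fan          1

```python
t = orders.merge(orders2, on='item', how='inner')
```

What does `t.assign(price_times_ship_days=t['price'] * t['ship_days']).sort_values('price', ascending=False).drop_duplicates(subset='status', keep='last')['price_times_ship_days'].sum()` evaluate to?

235

merge on 'item' (how='inner') → 4 rows:
  item   status  price  ship_days
0  pen     paid    114         11
1  fan     paid    252          1
2  fan  shipped    157          1
3  fan     paid     78          1
add column price_times_ship_days = t['price'] * t['ship_days']:
  item   status  price  ship_days  price_times_ship_days
0  pen     paid    114         11                   1254
1  fan     paid    252          1                    252
2  fan  shipped    157          1                    157
3  fan     paid     78          1                     78
sort by price descending:
  item   status  price  ship_days  price_times_ship_days
1  fan     paid    252          1                    252
2  fan  shipped    157          1                    157
0  pen     paid    114         11                   1254
3  fan     paid     78          1                     78
drop duplicate status (keep=last):
  item   status  price  ship_days  price_times_ship_days
2  fan  shipped    157          1                    157
3  fan     paid     78          1                     78
Then the sum of column 'price_times_ship_days': 235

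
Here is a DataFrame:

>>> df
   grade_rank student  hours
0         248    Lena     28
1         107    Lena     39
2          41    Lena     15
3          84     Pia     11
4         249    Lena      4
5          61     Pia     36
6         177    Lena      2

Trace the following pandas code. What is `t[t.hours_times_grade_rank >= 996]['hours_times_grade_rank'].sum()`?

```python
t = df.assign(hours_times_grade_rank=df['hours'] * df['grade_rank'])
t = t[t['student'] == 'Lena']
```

12113

add column hours_times_grade_rank = df['hours'] * df['grade_rank']:
   grade_rank student  hours  hours_times_grade_rank
0         248    Lena     28                    6944
1         107    Lena     39                    4173
2          41    Lena     15                     615
3          84     Pia     11                     924
4         249    Lena      4                     996
5          61     Pia     36                    2196
6         177    Lena      2                     354
filter rows where student == 'Lena':
   grade_rank student  hours  hours_times_grade_rank
0         248    Lena     28                    6944
1         107    Lena     39                    4173
2          41    Lena     15                     615
4         249    Lena      4                     996
6         177    Lena      2                     354
filter rows where hours_times_grade_rank >= 996:
   grade_rank student  hours  hours_times_grade_rank
0         248    Lena     28                    6944
1         107    Lena     39                    4173
4         249    Lena      4                     996
Finally, sum of column 'hours_times_grade_rank' = 12113.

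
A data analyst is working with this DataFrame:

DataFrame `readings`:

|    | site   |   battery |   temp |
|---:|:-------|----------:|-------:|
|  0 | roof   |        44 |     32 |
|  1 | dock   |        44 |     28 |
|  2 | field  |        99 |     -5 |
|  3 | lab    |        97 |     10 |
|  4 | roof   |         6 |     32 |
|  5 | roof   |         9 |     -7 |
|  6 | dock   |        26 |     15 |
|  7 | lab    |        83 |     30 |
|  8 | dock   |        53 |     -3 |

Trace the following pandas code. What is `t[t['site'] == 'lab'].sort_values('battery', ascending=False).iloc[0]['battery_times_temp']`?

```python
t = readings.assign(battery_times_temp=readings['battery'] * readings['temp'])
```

add column battery_times_temp = readings['battery'] * readings['temp']:
    site  battery  temp  battery_times_temp
0   roof       44    32                1408
1   dock       44    28                1232
2  field       99    -5                -495
3    lab       97    10                 970
4   roof        6    32                 192
5   roof        9    -7                 -63
6   dock       26    15                 390
7    lab       83    30                2490
8   dock       53    -3                -159
filter rows where site == 'lab':
  site  battery  temp  battery_times_temp
3  lab       97    10                 970
7  lab       83    30                2490
sort by battery descending:
  site  battery  temp  battery_times_temp
3  lab       97    10                 970
7  lab       83    30                2490
Finally, value at position 0, column 'battery_times_temp' = 970.

970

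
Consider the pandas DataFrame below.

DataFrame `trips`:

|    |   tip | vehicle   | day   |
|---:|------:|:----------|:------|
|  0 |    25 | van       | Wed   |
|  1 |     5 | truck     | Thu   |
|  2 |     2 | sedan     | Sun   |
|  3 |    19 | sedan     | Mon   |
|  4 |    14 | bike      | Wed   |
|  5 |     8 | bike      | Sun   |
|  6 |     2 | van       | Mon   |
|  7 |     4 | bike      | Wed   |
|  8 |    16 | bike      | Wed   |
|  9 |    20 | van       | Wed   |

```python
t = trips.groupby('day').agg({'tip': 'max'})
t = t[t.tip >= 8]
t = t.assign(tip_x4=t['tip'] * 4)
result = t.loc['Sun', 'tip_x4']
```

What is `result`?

32

group by day, max of tip:
     tip
day     
Mon   19
Sun    8
Thu    5
Wed   25
filter rows where tip >= 8:
     tip
day     
Mon   19
Sun    8
Wed   25
add column tip_x4 = t['tip'] * 4:
     tip  tip_x4
day             
Mon   19      76
Sun    8      32
Wed   25     100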